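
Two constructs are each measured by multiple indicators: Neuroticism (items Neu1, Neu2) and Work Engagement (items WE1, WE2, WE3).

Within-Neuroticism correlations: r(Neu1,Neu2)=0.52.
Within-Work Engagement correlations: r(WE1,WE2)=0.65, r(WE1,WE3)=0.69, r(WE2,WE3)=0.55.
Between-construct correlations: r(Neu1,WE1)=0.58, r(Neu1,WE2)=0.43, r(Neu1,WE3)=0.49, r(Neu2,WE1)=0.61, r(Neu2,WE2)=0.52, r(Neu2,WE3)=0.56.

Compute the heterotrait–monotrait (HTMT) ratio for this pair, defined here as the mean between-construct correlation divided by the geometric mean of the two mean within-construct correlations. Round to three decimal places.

0.929

Mean heterotrait r = 3.19/6 = 0.5317.
Mean within-Neu = 0.52/1 = 0.5200; mean within-WE = 1.89/3 = 0.6300.
Geometric mean = √(0.5200 × 0.6300) = 0.5724.
HTMT = 0.5317 / 0.5724 = 0.929.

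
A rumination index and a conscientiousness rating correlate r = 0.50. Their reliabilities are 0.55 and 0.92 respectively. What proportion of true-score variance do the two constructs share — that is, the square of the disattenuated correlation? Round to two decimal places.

Disattenuated r = 0.50 / √(0.55 × 0.92) = 0.50 / 0.7113 = 0.7029.
Shared true-score variance = 0.7029² = 0.4941 ≈ 0.49.

0.49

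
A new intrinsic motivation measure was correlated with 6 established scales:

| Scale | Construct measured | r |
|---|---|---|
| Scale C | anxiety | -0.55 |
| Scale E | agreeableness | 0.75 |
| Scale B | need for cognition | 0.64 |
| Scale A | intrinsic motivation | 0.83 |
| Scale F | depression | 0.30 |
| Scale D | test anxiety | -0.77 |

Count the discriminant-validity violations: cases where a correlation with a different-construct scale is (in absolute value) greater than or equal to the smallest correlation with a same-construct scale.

0

Convergent (same construct = intrinsic motivation): Scale A.
Smallest convergent = 0.83. Discriminant |r|: 0.55, 0.75, 0.64, 0.30, 0.77; count ≥ 0.83 → 0.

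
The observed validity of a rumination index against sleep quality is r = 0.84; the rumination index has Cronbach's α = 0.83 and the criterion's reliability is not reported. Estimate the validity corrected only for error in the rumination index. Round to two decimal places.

Single correction: r_c = r_obs / √r_xx = 0.84 / √0.83 = 0.84 / 0.9110 ≈ 0.92.

0.92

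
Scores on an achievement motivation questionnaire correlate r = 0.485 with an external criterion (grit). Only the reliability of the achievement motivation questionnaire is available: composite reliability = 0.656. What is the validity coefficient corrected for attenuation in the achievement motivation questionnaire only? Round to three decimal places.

0.599

Single correction: r_c = r_obs / √r_xx = 0.485 / √0.656 = 0.485 / 0.8099 ≈ 0.599.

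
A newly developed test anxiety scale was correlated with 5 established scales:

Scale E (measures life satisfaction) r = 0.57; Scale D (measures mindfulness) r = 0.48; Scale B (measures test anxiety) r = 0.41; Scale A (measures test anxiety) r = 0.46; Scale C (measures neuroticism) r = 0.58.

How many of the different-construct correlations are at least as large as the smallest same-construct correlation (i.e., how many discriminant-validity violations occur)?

3

Convergent (same construct = test anxiety): Scale B, Scale A.
Smallest convergent = 0.41. Discriminant values: 0.57, 0.48, 0.58; count ≥ 0.41 → 3.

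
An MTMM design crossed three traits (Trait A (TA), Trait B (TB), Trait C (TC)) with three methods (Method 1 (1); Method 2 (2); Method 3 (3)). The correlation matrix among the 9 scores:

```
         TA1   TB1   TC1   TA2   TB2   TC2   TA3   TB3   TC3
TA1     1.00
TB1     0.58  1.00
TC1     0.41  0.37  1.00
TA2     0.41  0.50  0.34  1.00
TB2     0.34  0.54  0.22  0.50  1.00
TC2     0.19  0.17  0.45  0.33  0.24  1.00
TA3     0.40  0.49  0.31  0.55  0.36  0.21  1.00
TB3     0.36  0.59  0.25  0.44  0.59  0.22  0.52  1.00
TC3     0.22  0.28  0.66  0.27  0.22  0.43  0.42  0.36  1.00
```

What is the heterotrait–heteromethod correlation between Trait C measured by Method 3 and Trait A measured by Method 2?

Different traits and methods: r(TC3, TA2) = 0.27.

0.27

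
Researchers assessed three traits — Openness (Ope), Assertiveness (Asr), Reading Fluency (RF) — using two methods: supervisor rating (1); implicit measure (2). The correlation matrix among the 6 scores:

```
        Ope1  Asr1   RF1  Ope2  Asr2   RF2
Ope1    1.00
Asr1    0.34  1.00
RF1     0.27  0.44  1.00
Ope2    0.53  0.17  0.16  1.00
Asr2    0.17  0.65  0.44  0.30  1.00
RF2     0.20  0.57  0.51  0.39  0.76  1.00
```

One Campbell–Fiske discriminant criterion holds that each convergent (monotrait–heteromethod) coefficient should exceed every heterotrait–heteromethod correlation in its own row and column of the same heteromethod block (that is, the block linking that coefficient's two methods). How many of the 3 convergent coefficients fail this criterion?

Convergent coefficients and their comparison sets:
Ope (methods 1·2): 0.53 vs {0.17, 0.17, 0.20, 0.16} → pass.
Asr (methods 1·2): 0.65 vs {0.17, 0.17, 0.57, 0.44} → pass.
RF (methods 1·2): 0.51 vs {0.16, 0.20, 0.44, 0.57} → fail.
1 of 3 fail.

1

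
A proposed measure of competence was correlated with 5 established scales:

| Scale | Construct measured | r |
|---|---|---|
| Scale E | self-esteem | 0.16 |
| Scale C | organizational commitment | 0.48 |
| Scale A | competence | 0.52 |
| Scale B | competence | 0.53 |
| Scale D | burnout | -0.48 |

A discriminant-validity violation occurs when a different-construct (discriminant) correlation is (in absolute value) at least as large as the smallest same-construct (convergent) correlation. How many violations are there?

0

Convergent (same construct = competence): Scale A, Scale B.
Smallest convergent = 0.52. Discriminant |r|: 0.16, 0.48, 0.48; count ≥ 0.52 → 0.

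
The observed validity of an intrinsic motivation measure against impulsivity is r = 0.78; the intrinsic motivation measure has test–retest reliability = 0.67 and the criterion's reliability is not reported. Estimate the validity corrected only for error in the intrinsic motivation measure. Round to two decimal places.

Single correction: r_c = r_obs / √r_xx = 0.78 / √0.67 = 0.78 / 0.8185 ≈ 0.95.

0.95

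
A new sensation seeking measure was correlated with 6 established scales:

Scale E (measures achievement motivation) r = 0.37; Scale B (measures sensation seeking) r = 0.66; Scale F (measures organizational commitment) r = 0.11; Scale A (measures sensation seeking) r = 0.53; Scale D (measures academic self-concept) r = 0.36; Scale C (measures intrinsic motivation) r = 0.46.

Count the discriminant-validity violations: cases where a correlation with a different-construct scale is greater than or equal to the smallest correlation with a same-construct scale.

Convergent (same construct = sensation seeking): Scale B, Scale A.
Smallest convergent = 0.53. Discriminant values: 0.37, 0.11, 0.36, 0.46; count ≥ 0.53 → 0.

0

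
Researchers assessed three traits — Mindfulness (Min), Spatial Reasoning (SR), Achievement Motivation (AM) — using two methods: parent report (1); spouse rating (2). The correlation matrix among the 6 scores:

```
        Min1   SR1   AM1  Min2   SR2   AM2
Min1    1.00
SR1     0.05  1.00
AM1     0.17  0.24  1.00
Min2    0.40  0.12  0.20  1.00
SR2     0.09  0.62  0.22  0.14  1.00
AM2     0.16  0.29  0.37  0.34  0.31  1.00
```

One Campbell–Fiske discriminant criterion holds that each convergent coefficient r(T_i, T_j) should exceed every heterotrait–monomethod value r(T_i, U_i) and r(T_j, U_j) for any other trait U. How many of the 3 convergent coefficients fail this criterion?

Checking each validity diagonal entry against its comparison values:
Min (methods 1·2): 0.40 vs {0.05, 0.14, 0.17, 0.34} → pass.
SR (methods 1·2): 0.62 vs {0.05, 0.14, 0.24, 0.31} → pass.
AM (methods 1·2): 0.37 vs {0.17, 0.34, 0.24, 0.31} → pass.
0 of 3 fail.

0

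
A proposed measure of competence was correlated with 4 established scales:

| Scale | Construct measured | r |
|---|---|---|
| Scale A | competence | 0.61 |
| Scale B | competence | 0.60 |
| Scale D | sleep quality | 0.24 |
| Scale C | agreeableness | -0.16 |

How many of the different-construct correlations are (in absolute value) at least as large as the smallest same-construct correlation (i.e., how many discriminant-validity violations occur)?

Convergent (same construct = competence): Scale A, Scale B.
Smallest convergent = 0.60. Discriminant |r|: 0.24, 0.16; count ≥ 0.60 → 0.

0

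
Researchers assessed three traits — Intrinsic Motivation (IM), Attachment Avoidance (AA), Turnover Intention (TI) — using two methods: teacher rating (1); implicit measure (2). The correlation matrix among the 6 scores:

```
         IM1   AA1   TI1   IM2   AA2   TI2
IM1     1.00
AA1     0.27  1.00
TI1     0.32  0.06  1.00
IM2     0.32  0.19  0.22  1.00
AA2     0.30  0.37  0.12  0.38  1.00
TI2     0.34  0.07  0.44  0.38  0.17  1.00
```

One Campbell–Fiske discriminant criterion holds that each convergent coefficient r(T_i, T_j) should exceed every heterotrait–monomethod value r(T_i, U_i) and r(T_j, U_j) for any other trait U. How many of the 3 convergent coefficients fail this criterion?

2

Each convergent coefficient versus the relevant comparison correlations:
IM (methods 1·2): 0.32 vs {0.27, 0.38, 0.32, 0.38} → fail.
AA (methods 1·2): 0.37 vs {0.27, 0.38, 0.06, 0.17} → fail.
TI (methods 1·2): 0.44 vs {0.32, 0.38, 0.06, 0.17} → pass.
2 of 3 fail.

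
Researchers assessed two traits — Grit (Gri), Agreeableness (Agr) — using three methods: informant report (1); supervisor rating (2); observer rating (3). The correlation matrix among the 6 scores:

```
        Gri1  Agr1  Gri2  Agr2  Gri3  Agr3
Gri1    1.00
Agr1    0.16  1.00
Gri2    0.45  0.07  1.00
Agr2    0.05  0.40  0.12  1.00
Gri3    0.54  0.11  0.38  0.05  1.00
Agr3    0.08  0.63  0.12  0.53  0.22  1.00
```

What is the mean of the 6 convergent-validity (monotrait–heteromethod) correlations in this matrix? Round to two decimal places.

Convergent values: 0.45, 0.54, 0.38, 0.40, 0.63, 0.53; mean = 2.93/6 = 0.49.

0.49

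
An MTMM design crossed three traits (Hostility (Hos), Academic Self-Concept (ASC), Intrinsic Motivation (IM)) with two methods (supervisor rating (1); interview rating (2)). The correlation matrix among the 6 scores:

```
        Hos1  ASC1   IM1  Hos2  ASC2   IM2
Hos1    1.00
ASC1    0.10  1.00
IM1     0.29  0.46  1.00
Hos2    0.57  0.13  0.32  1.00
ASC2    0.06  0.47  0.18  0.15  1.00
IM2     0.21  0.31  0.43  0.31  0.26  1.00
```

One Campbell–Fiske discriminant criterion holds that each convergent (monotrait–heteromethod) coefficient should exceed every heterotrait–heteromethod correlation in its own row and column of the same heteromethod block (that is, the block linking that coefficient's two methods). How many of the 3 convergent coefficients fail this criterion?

Each convergent coefficient versus the relevant comparison correlations:
Hos (methods 1·2): 0.57 vs {0.06, 0.13, 0.21, 0.32} → pass.
ASC (methods 1·2): 0.47 vs {0.13, 0.06, 0.31, 0.18} → pass.
IM (methods 1·2): 0.43 vs {0.32, 0.21, 0.18, 0.31} → pass.
0 of 3 fail.

0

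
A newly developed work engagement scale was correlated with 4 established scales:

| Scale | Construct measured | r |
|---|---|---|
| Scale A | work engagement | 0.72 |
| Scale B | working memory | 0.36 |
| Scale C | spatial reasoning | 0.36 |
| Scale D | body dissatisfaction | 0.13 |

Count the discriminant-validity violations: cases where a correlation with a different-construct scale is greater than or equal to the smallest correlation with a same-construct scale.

0

Convergent (same construct = work engagement): Scale A.
Smallest convergent = 0.72. Discriminant values: 0.36, 0.36, 0.13; count ≥ 0.72 → 0.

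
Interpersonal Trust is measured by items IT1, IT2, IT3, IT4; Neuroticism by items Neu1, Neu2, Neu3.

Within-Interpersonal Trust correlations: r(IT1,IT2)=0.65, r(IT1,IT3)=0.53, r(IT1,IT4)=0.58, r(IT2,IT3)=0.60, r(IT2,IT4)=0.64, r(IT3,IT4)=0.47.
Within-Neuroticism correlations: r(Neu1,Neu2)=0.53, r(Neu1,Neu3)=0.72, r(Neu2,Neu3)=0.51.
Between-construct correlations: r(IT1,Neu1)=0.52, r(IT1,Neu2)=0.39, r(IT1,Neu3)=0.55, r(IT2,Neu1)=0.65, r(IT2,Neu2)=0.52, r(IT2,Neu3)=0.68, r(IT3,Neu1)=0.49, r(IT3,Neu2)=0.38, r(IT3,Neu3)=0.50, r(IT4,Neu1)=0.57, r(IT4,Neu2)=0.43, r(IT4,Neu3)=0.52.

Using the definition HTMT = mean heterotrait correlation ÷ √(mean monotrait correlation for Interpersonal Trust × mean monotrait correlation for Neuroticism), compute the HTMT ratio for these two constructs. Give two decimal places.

Between-construct mean = 6.20/12 = 0.5167.
Mean within-IT = 3.47/6 = 0.5783; mean within-Neu = 1.76/3 = 0.5867.
Geometric mean = √(0.5783 × 0.5867) = 0.5825.
HTMT = 0.5167 / 0.5825 = 0.89.

0.89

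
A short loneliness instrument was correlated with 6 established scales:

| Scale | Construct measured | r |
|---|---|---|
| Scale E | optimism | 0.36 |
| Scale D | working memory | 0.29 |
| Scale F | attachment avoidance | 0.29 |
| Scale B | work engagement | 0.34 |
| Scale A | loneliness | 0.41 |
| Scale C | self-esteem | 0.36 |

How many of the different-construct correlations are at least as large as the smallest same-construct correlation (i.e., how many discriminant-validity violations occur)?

0

Convergent (same construct = loneliness): Scale A.
Smallest convergent = 0.41. Discriminant values: 0.36, 0.29, 0.29, 0.34, 0.36; count ≥ 0.41 → 0.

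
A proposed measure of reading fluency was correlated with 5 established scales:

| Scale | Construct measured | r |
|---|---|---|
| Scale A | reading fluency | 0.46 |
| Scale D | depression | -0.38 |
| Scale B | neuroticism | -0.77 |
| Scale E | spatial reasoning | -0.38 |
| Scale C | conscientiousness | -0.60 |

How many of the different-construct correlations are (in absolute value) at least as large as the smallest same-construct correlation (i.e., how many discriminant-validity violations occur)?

Convergent (same construct = reading fluency): Scale A.
Smallest convergent = 0.46. Discriminant |r|: 0.38, 0.77, 0.38, 0.60; count ≥ 0.46 → 2.

2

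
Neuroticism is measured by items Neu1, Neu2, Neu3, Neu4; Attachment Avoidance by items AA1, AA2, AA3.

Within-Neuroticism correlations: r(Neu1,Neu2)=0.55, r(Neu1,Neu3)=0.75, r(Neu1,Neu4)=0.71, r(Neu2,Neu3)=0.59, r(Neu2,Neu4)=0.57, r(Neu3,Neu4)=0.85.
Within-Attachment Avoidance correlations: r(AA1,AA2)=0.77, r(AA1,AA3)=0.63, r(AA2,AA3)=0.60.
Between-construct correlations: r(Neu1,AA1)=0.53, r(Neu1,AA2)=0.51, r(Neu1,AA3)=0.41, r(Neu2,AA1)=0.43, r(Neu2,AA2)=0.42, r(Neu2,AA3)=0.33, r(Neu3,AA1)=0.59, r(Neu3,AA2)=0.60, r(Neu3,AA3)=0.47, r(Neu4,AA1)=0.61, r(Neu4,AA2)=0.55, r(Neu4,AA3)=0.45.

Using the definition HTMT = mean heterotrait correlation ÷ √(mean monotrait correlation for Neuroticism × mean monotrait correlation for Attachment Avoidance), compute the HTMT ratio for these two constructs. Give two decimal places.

0.74

Mean between = 5.90/12 = 0.4917.
Mean within-Neu = 4.02/6 = 0.6700; mean within-AA = 2.00/3 = 0.6667.
Geometric mean = √(0.6700 × 0.6667) = 0.6683.
HTMT = 0.4917 / 0.6683 = 0.74.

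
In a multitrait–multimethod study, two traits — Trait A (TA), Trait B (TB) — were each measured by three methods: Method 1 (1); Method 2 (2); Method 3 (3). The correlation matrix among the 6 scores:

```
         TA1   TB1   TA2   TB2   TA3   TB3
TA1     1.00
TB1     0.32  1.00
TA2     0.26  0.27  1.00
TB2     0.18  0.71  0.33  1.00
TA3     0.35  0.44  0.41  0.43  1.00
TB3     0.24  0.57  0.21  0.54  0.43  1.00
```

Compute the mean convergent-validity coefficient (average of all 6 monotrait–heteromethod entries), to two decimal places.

0.47

Convergent values: 0.26, 0.35, 0.41, 0.71, 0.57, 0.54; mean = 2.84/6 = 0.47.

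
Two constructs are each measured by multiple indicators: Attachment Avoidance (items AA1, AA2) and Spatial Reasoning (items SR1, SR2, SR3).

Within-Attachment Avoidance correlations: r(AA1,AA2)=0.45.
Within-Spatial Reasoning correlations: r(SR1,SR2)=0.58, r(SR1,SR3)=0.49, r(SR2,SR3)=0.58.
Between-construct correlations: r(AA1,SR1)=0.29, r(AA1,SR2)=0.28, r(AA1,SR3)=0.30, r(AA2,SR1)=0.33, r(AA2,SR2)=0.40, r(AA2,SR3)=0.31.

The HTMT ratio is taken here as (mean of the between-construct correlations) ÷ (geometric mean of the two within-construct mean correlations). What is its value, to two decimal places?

0.64

Between-construct mean = 1.91/6 = 0.3183.
Mean within-AA = 0.45/1 = 0.4500; mean within-SR = 1.65/3 = 0.5500.
Geometric mean = √(0.4500 × 0.5500) = 0.4975.
HTMT = 0.3183 / 0.4975 = 0.64.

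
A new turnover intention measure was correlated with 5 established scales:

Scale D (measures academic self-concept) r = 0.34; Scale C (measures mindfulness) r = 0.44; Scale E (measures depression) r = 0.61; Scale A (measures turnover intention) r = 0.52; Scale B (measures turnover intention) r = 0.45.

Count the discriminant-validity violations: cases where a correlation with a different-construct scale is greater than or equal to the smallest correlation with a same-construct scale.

Convergent (same construct = turnover intention): Scale A, Scale B.
Smallest convergent = 0.45. Discriminant values: 0.34, 0.44, 0.61; count ≥ 0.45 → 1.

1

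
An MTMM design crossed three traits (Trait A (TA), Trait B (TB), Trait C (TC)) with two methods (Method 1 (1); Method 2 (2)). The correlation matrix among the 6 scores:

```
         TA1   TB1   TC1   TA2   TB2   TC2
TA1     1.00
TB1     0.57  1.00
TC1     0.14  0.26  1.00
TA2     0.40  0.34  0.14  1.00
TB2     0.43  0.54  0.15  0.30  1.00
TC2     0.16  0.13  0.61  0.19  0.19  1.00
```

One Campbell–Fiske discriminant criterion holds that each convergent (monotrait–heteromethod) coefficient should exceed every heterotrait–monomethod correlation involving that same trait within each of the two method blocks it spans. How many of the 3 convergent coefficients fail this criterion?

Convergent coefficients and their comparison sets:
TA (methods 1·2): 0.40 vs {0.57, 0.30, 0.14, 0.19} → fail.
TB (methods 1·2): 0.54 vs {0.57, 0.30, 0.26, 0.19} → fail.
TC (methods 1·2): 0.61 vs {0.14, 0.19, 0.26, 0.19} → pass.
2 of 3 fail.

2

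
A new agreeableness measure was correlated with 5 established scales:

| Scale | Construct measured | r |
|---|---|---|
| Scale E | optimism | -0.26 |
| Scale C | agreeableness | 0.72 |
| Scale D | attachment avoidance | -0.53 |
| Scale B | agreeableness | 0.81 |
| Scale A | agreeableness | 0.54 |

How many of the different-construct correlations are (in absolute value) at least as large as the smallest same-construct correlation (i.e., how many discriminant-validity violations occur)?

Convergent (same construct = agreeableness): Scale C, Scale B, Scale A.
Smallest convergent = 0.54. Discriminant |r|: 0.26, 0.53; count ≥ 0.54 → 0.

0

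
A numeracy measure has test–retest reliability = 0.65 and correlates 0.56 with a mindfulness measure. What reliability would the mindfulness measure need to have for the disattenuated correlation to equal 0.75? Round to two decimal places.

0.86

r_true = r_obs / √(r_xx · r_yy) ⇒ 0.75 = 0.56 / √(0.65 · r_yy).
√(0.65 · r_yy) = 0.56 / 0.75 = 0.7467; 0.65 · r_yy = 0.5576; r_yy = 0.5576 / 0.65 ≈ 0.86.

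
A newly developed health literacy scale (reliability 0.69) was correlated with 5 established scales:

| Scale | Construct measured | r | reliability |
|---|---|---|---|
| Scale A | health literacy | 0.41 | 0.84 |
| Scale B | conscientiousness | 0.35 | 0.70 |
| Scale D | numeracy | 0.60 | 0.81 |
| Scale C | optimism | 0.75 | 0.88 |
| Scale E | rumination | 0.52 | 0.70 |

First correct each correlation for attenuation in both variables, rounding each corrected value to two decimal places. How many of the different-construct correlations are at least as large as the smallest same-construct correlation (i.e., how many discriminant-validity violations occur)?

3

Disattenuated r (r / √(r_scale · r_new)):
  Scale A (conv): 0.41 / √(0.84·0.69) = 0.54
  Scale B (disc): 0.35 / √(0.70·0.69) = 0.50
  Scale D (disc): 0.60 / √(0.81·0.69) = 0.80
  Scale C (disc): 0.75 / √(0.88·0.69) = 0.96
  Scale E (disc): 0.52 / √(0.70·0.69) = 0.75
Smallest convergent = 0.54. Discriminant values: 0.50, 0.80, 0.96, 0.75; count ≥ 0.54 → 3.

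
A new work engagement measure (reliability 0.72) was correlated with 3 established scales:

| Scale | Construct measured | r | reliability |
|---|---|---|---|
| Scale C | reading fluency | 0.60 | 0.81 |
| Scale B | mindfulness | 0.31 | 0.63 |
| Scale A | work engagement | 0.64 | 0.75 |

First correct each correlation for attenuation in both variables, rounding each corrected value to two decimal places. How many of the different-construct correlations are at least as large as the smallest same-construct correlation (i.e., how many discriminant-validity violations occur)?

0

Disattenuated r (r / √(r_scale · r_new)):
  Scale C (disc): 0.60 / √(0.81·0.72) = 0.79
  Scale B (disc): 0.31 / √(0.63·0.72) = 0.46
  Scale A (conv): 0.64 / √(0.75·0.72) = 0.87
Smallest convergent = 0.87. Discriminant values: 0.79, 0.46; count ≥ 0.87 → 0.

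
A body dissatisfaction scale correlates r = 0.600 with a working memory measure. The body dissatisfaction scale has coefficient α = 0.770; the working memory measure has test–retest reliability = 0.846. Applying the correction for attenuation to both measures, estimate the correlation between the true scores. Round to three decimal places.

0.743

r_true = r_obs / √(r_xx · r_yy) = 0.600 / √(0.770 × 0.846) = 0.600 / √0.651420 = 0.600 / 0.8071 ≈ 0.743.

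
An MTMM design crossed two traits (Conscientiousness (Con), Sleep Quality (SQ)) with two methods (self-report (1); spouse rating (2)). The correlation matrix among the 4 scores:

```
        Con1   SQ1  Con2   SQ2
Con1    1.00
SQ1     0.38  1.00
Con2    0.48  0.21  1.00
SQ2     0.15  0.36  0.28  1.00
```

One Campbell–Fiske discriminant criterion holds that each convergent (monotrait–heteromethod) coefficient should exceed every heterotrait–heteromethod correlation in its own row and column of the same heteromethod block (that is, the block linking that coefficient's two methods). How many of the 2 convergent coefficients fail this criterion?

Each convergent coefficient versus the relevant comparison correlations:
Con (methods 1·2): 0.48 vs {0.15, 0.21} → pass.
SQ (methods 1·2): 0.36 vs {0.21, 0.15} → pass.
0 of 2 fail.

0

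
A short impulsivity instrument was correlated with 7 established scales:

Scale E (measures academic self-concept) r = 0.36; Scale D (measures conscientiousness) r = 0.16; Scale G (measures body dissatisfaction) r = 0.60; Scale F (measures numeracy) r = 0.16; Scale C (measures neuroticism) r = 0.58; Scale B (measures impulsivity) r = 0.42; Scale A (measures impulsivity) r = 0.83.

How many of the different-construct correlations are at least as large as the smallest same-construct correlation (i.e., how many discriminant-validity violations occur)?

Convergent (same construct = impulsivity): Scale B, Scale A.
Smallest convergent = 0.42. Discriminant values: 0.36, 0.16, 0.60, 0.16, 0.58; count ≥ 0.42 → 2.

2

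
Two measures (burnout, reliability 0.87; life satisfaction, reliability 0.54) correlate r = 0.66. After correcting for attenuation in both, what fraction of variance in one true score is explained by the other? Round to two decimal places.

Disattenuated r = 0.66 / √(0.87 × 0.54) = 0.66 / 0.6854 = 0.9629.
Shared true-score variance = 0.9629² = 0.9272 ≈ 0.93.

0.93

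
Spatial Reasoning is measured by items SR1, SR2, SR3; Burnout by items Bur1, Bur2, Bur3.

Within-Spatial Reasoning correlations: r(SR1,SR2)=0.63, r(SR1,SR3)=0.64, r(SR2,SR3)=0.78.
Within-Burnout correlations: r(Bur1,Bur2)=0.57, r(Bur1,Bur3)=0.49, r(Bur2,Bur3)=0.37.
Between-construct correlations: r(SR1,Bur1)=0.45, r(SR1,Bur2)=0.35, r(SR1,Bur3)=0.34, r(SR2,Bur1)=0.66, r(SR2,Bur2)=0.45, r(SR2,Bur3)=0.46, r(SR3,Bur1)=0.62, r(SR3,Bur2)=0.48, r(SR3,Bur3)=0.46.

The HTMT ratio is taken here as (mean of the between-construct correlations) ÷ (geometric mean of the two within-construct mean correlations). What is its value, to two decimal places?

Mean heterotrait r = 4.27/9 = 0.4744.
Mean within-SR = 2.05/3 = 0.6833; mean within-Bur = 1.43/3 = 0.4767.
Geometric mean = √(0.6833 × 0.4767) = 0.5707.
HTMT = 0.4744 / 0.5707 = 0.83.

0.83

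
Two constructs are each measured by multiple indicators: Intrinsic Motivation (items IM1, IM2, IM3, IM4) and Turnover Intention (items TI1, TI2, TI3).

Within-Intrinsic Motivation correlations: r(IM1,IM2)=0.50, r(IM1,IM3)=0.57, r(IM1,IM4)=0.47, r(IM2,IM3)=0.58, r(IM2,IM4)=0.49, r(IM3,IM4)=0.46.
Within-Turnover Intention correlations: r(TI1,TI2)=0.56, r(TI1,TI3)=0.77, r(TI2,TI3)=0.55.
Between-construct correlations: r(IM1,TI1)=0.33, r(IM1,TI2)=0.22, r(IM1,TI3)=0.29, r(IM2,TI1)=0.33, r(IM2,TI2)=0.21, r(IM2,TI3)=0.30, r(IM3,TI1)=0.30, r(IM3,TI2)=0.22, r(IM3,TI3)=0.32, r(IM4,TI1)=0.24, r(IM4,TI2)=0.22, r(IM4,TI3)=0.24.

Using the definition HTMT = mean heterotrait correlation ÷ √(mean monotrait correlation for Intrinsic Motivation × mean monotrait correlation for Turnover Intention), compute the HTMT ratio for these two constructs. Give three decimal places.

0.474

Mean between = 3.22/12 = 0.2683.
Mean within-IM = 3.07/6 = 0.5117; mean within-TI = 1.88/3 = 0.6267.
Geometric mean = √(0.5117 × 0.6267) = 0.5663.
HTMT = 0.2683 / 0.5663 = 0.474.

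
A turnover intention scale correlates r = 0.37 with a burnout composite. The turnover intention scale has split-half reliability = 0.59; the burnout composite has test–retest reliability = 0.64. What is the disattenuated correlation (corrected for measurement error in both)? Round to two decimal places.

r_true = r_obs / √(r_xx · r_yy) = 0.37 / √(0.59 × 0.64) = 0.37 / √0.3776 = 0.37 / 0.6145 ≈ 0.60.

0.60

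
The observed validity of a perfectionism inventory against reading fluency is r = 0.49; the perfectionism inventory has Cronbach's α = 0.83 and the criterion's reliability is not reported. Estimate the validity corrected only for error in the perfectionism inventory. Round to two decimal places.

0.54

Single correction: r_c = r_obs / √r_xx = 0.49 / √0.83 = 0.49 / 0.9110 ≈ 0.54.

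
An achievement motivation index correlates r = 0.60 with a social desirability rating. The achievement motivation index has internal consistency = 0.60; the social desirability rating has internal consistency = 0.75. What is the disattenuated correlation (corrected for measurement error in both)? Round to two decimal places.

r_true = r_obs / √(r_xx · r_yy) = 0.60 / √(0.60 × 0.75) = 0.60 / √0.4500 = 0.60 / 0.6708 ≈ 0.89.

0.89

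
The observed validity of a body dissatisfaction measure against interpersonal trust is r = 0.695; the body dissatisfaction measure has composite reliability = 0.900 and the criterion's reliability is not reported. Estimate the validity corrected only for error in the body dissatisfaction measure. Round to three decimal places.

Single correction: r_c = r_obs / √r_xx = 0.695 / √0.900 = 0.695 / 0.9487 ≈ 0.733.

0.733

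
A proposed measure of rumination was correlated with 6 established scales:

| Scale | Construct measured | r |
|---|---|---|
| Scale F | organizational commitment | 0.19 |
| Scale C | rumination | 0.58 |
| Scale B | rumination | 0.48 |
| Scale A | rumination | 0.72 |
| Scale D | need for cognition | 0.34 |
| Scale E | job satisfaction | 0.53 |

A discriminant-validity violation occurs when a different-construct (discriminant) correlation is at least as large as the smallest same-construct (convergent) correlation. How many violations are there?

Convergent (same construct = rumination): Scale C, Scale B, Scale A.
Smallest convergent = 0.48. Discriminant values: 0.19, 0.34, 0.53; count ≥ 0.48 → 1.

1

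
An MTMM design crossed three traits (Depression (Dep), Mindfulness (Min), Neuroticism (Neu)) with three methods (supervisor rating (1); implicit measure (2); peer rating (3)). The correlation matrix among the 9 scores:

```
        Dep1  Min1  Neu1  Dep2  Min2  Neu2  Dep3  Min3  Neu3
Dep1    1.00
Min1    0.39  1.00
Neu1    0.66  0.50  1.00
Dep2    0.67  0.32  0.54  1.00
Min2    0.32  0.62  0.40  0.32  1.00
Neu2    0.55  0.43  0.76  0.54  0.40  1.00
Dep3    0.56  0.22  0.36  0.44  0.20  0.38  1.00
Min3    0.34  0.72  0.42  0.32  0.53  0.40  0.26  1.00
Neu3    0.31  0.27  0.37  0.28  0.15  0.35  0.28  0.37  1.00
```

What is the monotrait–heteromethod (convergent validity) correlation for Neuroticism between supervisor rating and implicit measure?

0.76

Same trait (Neu), different methods: r(Neu1, Neu2) = 0.76.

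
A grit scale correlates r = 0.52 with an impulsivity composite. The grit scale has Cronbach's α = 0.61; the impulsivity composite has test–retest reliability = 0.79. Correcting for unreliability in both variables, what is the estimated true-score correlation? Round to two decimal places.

r_true = r_obs / √(r_xx · r_yy) = 0.52 / √(0.61 × 0.79) = 0.52 / √0.4819 = 0.52 / 0.6942 ≈ 0.75.

0.75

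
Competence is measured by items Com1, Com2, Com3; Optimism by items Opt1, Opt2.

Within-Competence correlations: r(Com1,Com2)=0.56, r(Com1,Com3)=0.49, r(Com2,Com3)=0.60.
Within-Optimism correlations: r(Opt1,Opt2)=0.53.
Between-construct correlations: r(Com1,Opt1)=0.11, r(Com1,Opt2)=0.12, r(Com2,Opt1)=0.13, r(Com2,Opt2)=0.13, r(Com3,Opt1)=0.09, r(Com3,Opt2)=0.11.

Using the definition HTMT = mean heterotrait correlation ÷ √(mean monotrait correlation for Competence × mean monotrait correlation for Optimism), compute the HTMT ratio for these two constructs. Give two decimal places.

Mean heterotrait r = 0.69/6 = 0.1150.
Mean within-Com = 1.65/3 = 0.5500; mean within-Opt = 0.53/1 = 0.5300.
Geometric mean = √(0.5500 × 0.5300) = 0.5399.
HTMT = 0.1150 / 0.5399 = 0.21.

0.21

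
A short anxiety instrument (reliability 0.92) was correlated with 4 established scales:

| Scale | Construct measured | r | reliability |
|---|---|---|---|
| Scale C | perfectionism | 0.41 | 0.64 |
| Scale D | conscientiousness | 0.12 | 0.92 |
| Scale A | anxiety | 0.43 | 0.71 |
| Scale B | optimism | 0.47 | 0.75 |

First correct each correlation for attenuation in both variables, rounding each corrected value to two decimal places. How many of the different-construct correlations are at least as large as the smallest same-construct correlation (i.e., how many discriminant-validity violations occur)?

2

Disattenuated r (r / √(r_scale · r_new)):
  Scale C (disc): 0.41 / √(0.64·0.92) = 0.53
  Scale D (disc): 0.12 / √(0.92·0.92) = 0.13
  Scale A (conv): 0.43 / √(0.71·0.92) = 0.53
  Scale B (disc): 0.47 / √(0.75·0.92) = 0.57
Smallest convergent = 0.53. Discriminant values: 0.53, 0.13, 0.57; count ≥ 0.53 → 2.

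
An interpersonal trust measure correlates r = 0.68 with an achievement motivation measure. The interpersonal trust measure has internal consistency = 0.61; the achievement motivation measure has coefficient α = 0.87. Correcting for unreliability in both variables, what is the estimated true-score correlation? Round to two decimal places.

0.93

r_true = r_obs / √(r_xx · r_yy) = 0.68 / √(0.61 × 0.87) = 0.68 / √0.5307 = 0.68 / 0.7285 ≈ 0.93.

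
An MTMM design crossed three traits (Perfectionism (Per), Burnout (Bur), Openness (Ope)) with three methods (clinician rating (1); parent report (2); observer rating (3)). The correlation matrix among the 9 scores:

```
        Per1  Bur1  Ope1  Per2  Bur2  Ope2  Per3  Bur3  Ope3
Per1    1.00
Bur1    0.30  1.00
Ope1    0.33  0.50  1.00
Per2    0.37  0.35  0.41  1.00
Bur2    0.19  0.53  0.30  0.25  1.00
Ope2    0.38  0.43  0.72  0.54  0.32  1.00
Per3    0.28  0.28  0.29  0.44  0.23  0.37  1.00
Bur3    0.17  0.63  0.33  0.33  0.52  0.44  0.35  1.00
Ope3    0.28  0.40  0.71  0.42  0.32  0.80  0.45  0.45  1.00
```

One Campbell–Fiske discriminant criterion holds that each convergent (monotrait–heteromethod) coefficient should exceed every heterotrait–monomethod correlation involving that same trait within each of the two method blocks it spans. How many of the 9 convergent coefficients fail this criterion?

Each convergent coefficient versus the relevant comparison correlations:
Per (methods 1·2): 0.37 vs {0.30, 0.25, 0.33, 0.54} → fail.
Per (methods 1·3): 0.28 vs {0.30, 0.35, 0.33, 0.45} → fail.
Per (methods 2·3): 0.44 vs {0.25, 0.35, 0.54, 0.45} → fail.
Bur (methods 1·2): 0.53 vs {0.30, 0.25, 0.50, 0.32} → pass.
Bur (methods 1·3): 0.63 vs {0.30, 0.35, 0.50, 0.45} → pass.
Bur (methods 2·3): 0.52 vs {0.25, 0.35, 0.32, 0.45} → pass.
Ope (methods 1·2): 0.72 vs {0.33, 0.54, 0.50, 0.32} → pass.
Ope (methods 1·3): 0.71 vs {0.33, 0.45, 0.50, 0.45} → pass.
Ope (methods 2·3): 0.80 vs {0.54, 0.45, 0.32, 0.45} → pass.
3 of 9 fail.

3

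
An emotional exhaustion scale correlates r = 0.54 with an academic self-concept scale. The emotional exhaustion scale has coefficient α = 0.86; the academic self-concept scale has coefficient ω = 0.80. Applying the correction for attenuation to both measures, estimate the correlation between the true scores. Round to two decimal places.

r_true = r_obs / √(r_xx · r_yy) = 0.54 / √(0.86 × 0.80) = 0.54 / √0.6880 = 0.54 / 0.8295 ≈ 0.65.

0.65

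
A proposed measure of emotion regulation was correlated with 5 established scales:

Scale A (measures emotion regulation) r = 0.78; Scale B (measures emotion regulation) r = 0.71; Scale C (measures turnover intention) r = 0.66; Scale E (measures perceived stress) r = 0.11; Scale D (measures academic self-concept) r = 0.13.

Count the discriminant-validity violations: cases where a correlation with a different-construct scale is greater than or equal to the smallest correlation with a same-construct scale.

0

Convergent (same construct = emotion regulation): Scale A, Scale B.
Smallest convergent = 0.71. Discriminant values: 0.66, 0.11, 0.13; count ≥ 0.71 → 0.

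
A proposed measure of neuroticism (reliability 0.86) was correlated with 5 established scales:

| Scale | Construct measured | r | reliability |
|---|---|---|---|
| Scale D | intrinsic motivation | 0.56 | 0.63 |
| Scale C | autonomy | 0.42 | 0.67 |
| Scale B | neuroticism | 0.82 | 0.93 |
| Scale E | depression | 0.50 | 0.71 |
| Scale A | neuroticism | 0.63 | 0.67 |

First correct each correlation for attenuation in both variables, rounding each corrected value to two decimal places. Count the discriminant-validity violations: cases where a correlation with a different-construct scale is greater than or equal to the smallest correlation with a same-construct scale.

0

Disattenuated r (r / √(r_scale · r_new)):
  Scale D (disc): 0.56 / √(0.63·0.86) = 0.76
  Scale C (disc): 0.42 / √(0.67·0.86) = 0.55
  Scale B (conv): 0.82 / √(0.93·0.86) = 0.92
  Scale E (disc): 0.50 / √(0.71·0.86) = 0.64
  Scale A (conv): 0.63 / √(0.67·0.86) = 0.83
Smallest convergent = 0.83. Discriminant values: 0.76, 0.55, 0.64; count ≥ 0.83 → 0.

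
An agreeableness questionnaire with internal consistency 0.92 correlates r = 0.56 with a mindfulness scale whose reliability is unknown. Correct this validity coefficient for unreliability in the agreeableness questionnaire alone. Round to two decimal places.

0.58

Single correction: r_c = r_obs / √r_xx = 0.56 / √0.92 = 0.56 / 0.9592 ≈ 0.58.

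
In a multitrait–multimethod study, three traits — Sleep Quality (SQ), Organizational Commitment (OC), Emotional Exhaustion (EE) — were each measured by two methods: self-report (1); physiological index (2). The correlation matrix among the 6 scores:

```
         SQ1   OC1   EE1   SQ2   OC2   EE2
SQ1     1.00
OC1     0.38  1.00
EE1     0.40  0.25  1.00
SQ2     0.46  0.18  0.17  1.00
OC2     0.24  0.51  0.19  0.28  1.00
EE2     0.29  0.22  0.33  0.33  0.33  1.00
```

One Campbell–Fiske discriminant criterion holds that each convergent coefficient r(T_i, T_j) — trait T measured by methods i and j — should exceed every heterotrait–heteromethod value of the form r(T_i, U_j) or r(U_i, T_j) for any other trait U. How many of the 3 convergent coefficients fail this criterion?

Checking each validity diagonal entry against its comparison values:
SQ (methods 1·2): 0.46 vs {0.24, 0.18, 0.29, 0.17} → pass.
OC (methods 1·2): 0.51 vs {0.18, 0.24, 0.22, 0.19} → pass.
EE (methods 1·2): 0.33 vs {0.17, 0.29, 0.19, 0.22} → pass.
0 of 3 fail.

0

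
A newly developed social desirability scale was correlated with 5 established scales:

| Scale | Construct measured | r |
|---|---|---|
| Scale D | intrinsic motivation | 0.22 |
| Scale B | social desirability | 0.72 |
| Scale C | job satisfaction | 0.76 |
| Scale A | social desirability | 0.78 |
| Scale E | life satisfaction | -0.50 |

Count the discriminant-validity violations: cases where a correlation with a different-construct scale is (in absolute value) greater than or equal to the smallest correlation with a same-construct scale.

Convergent (same construct = social desirability): Scale B, Scale A.
Smallest convergent = 0.72. Discriminant |r|: 0.22, 0.76, 0.50; count ≥ 0.72 → 1.

1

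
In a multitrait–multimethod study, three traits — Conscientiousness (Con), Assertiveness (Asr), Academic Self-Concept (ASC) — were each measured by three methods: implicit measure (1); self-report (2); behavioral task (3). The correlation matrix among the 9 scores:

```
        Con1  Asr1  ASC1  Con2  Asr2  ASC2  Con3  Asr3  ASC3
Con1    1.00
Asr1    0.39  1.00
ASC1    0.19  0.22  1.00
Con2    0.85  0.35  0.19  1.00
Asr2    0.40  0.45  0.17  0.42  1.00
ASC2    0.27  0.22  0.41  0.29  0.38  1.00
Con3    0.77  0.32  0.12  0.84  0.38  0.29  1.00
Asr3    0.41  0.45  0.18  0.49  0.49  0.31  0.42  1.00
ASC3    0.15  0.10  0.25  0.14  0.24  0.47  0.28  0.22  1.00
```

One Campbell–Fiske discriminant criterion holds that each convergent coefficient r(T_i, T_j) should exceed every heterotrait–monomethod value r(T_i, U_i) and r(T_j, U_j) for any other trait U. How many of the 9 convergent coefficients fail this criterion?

1

Each convergent coefficient versus the relevant comparison correlations:
Con (methods 1·2): 0.85 vs {0.39, 0.42, 0.19, 0.29} → pass.
Con (methods 1·3): 0.77 vs {0.39, 0.42, 0.19, 0.28} → pass.
Con (methods 2·3): 0.84 vs {0.42, 0.42, 0.29, 0.28} → pass.
Asr (methods 1·2): 0.45 vs {0.39, 0.42, 0.22, 0.38} → pass.
Asr (methods 1·3): 0.45 vs {0.39, 0.42, 0.22, 0.22} → pass.
Asr (methods 2·3): 0.49 vs {0.42, 0.42, 0.38, 0.22} → pass.
ASC (methods 1·2): 0.41 vs {0.19, 0.29, 0.22, 0.38} → pass.
ASC (methods 1·3): 0.25 vs {0.19, 0.28, 0.22, 0.22} → fail.
ASC (methods 2·3): 0.47 vs {0.29, 0.28, 0.38, 0.22} → pass.
1 of 9 fail.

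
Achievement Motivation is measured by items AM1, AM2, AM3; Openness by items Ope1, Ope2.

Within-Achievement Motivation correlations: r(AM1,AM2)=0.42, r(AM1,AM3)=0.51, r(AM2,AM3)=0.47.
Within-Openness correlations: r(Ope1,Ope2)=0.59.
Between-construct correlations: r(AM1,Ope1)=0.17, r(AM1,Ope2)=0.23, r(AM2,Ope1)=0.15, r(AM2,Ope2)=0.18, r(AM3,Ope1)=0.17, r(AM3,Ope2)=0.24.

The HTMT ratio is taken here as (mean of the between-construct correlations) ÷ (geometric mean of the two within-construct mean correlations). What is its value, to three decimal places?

Mean heterotrait r = 1.14/6 = 0.1900.
Mean within-AM = 1.40/3 = 0.4667; mean within-Ope = 0.59/1 = 0.5900.
Geometric mean = √(0.4667 × 0.5900) = 0.5247.
HTMT = 0.1900 / 0.5247 = 0.362.

0.362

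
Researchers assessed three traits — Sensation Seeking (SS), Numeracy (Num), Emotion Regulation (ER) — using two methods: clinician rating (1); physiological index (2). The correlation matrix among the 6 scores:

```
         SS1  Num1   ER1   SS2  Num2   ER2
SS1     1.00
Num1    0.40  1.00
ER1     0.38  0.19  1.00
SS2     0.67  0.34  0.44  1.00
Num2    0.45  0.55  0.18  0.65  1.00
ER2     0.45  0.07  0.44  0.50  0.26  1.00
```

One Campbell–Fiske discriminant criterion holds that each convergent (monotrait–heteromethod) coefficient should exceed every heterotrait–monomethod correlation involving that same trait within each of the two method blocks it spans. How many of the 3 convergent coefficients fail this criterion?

Convergent coefficients and their comparison sets:
SS (methods 1·2): 0.67 vs {0.40, 0.65, 0.38, 0.50} → pass.
Num (methods 1·2): 0.55 vs {0.40, 0.65, 0.19, 0.26} → fail.
ER (methods 1·2): 0.44 vs {0.38, 0.50, 0.19, 0.26} → fail.
2 of 3 fail.

2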